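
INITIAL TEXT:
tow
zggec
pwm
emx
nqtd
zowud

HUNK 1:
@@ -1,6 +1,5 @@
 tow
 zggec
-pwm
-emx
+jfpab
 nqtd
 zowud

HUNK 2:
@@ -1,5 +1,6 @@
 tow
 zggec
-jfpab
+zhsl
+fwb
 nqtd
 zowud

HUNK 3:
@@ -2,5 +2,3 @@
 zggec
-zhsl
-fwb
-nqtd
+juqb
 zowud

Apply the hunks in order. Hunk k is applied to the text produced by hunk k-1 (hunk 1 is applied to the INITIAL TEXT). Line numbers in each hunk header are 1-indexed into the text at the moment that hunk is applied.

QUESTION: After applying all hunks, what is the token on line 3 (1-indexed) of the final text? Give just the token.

Answer: juqb

Derivation:
Hunk 1: at line 1 remove [pwm,emx] add [jfpab] -> 5 lines: tow zggec jfpab nqtd zowud
Hunk 2: at line 1 remove [jfpab] add [zhsl,fwb] -> 6 lines: tow zggec zhsl fwb nqtd zowud
Hunk 3: at line 2 remove [zhsl,fwb,nqtd] add [juqb] -> 4 lines: tow zggec juqb zowud
Final line 3: juqb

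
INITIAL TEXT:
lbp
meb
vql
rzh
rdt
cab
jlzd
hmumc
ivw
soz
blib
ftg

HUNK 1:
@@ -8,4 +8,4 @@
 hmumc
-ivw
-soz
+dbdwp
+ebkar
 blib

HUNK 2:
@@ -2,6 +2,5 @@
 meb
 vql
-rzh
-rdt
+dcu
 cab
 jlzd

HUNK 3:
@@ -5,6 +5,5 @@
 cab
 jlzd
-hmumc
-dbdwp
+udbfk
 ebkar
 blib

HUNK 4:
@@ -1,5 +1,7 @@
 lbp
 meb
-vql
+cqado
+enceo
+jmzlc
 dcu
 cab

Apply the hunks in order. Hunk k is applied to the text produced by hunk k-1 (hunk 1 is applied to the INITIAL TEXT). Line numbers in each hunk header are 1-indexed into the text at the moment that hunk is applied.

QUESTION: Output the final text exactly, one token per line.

Hunk 1: at line 8 remove [ivw,soz] add [dbdwp,ebkar] -> 12 lines: lbp meb vql rzh rdt cab jlzd hmumc dbdwp ebkar blib ftg
Hunk 2: at line 2 remove [rzh,rdt] add [dcu] -> 11 lines: lbp meb vql dcu cab jlzd hmumc dbdwp ebkar blib ftg
Hunk 3: at line 5 remove [hmumc,dbdwp] add [udbfk] -> 10 lines: lbp meb vql dcu cab jlzd udbfk ebkar blib ftg
Hunk 4: at line 1 remove [vql] add [cqado,enceo,jmzlc] -> 12 lines: lbp meb cqado enceo jmzlc dcu cab jlzd udbfk ebkar blib ftg

Answer: lbp
meb
cqado
enceo
jmzlc
dcu
cab
jlzd
udbfk
ebkar
blib
ftg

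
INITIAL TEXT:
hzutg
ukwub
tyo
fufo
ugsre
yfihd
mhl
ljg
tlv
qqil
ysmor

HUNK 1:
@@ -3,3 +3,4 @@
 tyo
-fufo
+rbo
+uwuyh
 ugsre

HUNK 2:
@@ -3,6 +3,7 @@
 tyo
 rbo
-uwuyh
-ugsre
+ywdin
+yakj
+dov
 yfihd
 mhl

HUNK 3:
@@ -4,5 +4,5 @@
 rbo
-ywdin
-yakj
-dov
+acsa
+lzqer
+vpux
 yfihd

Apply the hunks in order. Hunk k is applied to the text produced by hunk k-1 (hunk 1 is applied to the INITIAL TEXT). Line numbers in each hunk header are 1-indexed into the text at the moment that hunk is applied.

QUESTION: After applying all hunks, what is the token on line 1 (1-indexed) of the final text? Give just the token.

Hunk 1: at line 3 remove [fufo] add [rbo,uwuyh] -> 12 lines: hzutg ukwub tyo rbo uwuyh ugsre yfihd mhl ljg tlv qqil ysmor
Hunk 2: at line 3 remove [uwuyh,ugsre] add [ywdin,yakj,dov] -> 13 lines: hzutg ukwub tyo rbo ywdin yakj dov yfihd mhl ljg tlv qqil ysmor
Hunk 3: at line 4 remove [ywdin,yakj,dov] add [acsa,lzqer,vpux] -> 13 lines: hzutg ukwub tyo rbo acsa lzqer vpux yfihd mhl ljg tlv qqil ysmor
Final line 1: hzutg

Answer: hzutg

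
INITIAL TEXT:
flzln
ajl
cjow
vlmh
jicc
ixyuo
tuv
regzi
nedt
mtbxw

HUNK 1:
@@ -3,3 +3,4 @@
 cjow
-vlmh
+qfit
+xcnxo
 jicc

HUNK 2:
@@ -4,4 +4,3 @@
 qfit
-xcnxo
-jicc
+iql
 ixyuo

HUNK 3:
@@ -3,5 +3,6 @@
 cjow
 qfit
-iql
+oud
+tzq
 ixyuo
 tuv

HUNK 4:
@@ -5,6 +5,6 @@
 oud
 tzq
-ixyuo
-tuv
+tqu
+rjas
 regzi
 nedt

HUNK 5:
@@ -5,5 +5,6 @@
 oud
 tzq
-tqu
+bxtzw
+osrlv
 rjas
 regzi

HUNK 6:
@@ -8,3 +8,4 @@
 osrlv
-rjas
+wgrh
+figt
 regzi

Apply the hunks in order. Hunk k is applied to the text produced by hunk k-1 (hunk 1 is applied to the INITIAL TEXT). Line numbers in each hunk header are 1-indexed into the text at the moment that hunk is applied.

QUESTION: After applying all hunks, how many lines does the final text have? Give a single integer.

Hunk 1: at line 3 remove [vlmh] add [qfit,xcnxo] -> 11 lines: flzln ajl cjow qfit xcnxo jicc ixyuo tuv regzi nedt mtbxw
Hunk 2: at line 4 remove [xcnxo,jicc] add [iql] -> 10 lines: flzln ajl cjow qfit iql ixyuo tuv regzi nedt mtbxw
Hunk 3: at line 3 remove [iql] add [oud,tzq] -> 11 lines: flzln ajl cjow qfit oud tzq ixyuo tuv regzi nedt mtbxw
Hunk 4: at line 5 remove [ixyuo,tuv] add [tqu,rjas] -> 11 lines: flzln ajl cjow qfit oud tzq tqu rjas regzi nedt mtbxw
Hunk 5: at line 5 remove [tqu] add [bxtzw,osrlv] -> 12 lines: flzln ajl cjow qfit oud tzq bxtzw osrlv rjas regzi nedt mtbxw
Hunk 6: at line 8 remove [rjas] add [wgrh,figt] -> 13 lines: flzln ajl cjow qfit oud tzq bxtzw osrlv wgrh figt regzi nedt mtbxw
Final line count: 13

Answer: 13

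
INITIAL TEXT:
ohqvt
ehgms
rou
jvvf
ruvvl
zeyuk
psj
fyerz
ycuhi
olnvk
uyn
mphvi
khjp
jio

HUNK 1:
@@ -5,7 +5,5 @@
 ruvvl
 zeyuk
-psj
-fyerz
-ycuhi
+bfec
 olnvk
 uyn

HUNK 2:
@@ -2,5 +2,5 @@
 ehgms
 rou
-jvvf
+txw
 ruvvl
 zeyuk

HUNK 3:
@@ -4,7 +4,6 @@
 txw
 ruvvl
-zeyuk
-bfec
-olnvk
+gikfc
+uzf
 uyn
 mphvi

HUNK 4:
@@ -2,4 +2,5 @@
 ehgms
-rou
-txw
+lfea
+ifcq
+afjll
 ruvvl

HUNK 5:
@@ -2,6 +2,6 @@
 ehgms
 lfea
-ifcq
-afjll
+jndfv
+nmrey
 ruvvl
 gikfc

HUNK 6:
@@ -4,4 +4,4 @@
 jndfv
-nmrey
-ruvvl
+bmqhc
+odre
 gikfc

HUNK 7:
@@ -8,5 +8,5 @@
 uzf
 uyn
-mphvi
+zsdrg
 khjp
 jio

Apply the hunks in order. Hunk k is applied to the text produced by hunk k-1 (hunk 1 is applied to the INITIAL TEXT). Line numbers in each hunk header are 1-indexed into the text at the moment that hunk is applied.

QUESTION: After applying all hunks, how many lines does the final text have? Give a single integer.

Hunk 1: at line 5 remove [psj,fyerz,ycuhi] add [bfec] -> 12 lines: ohqvt ehgms rou jvvf ruvvl zeyuk bfec olnvk uyn mphvi khjp jio
Hunk 2: at line 2 remove [jvvf] add [txw] -> 12 lines: ohqvt ehgms rou txw ruvvl zeyuk bfec olnvk uyn mphvi khjp jio
Hunk 3: at line 4 remove [zeyuk,bfec,olnvk] add [gikfc,uzf] -> 11 lines: ohqvt ehgms rou txw ruvvl gikfc uzf uyn mphvi khjp jio
Hunk 4: at line 2 remove [rou,txw] add [lfea,ifcq,afjll] -> 12 lines: ohqvt ehgms lfea ifcq afjll ruvvl gikfc uzf uyn mphvi khjp jio
Hunk 5: at line 2 remove [ifcq,afjll] add [jndfv,nmrey] -> 12 lines: ohqvt ehgms lfea jndfv nmrey ruvvl gikfc uzf uyn mphvi khjp jio
Hunk 6: at line 4 remove [nmrey,ruvvl] add [bmqhc,odre] -> 12 lines: ohqvt ehgms lfea jndfv bmqhc odre gikfc uzf uyn mphvi khjp jio
Hunk 7: at line 8 remove [mphvi] add [zsdrg] -> 12 lines: ohqvt ehgms lfea jndfv bmqhc odre gikfc uzf uyn zsdrg khjp jio
Final line count: 12

Answer: 12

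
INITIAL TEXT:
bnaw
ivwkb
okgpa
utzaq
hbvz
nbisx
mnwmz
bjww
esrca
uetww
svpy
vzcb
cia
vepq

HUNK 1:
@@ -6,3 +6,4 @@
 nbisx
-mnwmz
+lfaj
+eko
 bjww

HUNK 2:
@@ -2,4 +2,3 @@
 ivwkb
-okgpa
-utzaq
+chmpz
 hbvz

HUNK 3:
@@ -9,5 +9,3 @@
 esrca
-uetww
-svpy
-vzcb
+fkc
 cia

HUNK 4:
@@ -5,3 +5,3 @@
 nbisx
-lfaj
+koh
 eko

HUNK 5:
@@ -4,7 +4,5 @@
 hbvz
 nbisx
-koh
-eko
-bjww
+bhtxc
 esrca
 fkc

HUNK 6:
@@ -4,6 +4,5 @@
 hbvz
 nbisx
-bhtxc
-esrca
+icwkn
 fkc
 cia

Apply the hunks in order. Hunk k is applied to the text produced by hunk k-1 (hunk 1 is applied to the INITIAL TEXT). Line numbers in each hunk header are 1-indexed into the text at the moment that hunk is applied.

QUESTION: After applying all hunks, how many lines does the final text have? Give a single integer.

Hunk 1: at line 6 remove [mnwmz] add [lfaj,eko] -> 15 lines: bnaw ivwkb okgpa utzaq hbvz nbisx lfaj eko bjww esrca uetww svpy vzcb cia vepq
Hunk 2: at line 2 remove [okgpa,utzaq] add [chmpz] -> 14 lines: bnaw ivwkb chmpz hbvz nbisx lfaj eko bjww esrca uetww svpy vzcb cia vepq
Hunk 3: at line 9 remove [uetww,svpy,vzcb] add [fkc] -> 12 lines: bnaw ivwkb chmpz hbvz nbisx lfaj eko bjww esrca fkc cia vepq
Hunk 4: at line 5 remove [lfaj] add [koh] -> 12 lines: bnaw ivwkb chmpz hbvz nbisx koh eko bjww esrca fkc cia vepq
Hunk 5: at line 4 remove [koh,eko,bjww] add [bhtxc] -> 10 lines: bnaw ivwkb chmpz hbvz nbisx bhtxc esrca fkc cia vepq
Hunk 6: at line 4 remove [bhtxc,esrca] add [icwkn] -> 9 lines: bnaw ivwkb chmpz hbvz nbisx icwkn fkc cia vepq
Final line count: 9

Answer: 9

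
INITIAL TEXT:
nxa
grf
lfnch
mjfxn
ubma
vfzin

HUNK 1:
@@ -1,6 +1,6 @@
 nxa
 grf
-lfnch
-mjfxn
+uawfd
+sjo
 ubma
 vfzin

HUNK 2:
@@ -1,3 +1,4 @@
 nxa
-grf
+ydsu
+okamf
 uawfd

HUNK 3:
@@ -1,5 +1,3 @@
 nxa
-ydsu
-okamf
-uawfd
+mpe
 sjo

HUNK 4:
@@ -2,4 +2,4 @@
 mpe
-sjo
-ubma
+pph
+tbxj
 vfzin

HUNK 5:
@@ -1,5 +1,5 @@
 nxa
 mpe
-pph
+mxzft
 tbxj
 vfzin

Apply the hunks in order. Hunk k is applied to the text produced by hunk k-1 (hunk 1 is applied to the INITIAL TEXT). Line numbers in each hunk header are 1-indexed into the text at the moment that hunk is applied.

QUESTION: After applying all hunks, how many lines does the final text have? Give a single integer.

Answer: 5

Derivation:
Hunk 1: at line 1 remove [lfnch,mjfxn] add [uawfd,sjo] -> 6 lines: nxa grf uawfd sjo ubma vfzin
Hunk 2: at line 1 remove [grf] add [ydsu,okamf] -> 7 lines: nxa ydsu okamf uawfd sjo ubma vfzin
Hunk 3: at line 1 remove [ydsu,okamf,uawfd] add [mpe] -> 5 lines: nxa mpe sjo ubma vfzin
Hunk 4: at line 2 remove [sjo,ubma] add [pph,tbxj] -> 5 lines: nxa mpe pph tbxj vfzin
Hunk 5: at line 1 remove [pph] add [mxzft] -> 5 lines: nxa mpe mxzft tbxj vfzin
Final line count: 5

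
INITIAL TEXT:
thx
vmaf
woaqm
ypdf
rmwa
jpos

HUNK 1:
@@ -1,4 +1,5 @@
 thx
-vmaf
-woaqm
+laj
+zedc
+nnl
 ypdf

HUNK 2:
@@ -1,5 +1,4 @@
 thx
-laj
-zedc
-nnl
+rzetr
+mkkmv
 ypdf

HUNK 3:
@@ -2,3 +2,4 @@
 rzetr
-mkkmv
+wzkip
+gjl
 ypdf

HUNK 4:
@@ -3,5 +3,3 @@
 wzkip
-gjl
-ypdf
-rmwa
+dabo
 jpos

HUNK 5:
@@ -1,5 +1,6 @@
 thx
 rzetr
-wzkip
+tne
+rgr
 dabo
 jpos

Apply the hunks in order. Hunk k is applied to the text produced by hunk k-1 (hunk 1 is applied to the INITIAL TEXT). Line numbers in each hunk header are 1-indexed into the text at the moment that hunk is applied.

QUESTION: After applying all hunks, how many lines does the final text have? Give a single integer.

Answer: 6

Derivation:
Hunk 1: at line 1 remove [vmaf,woaqm] add [laj,zedc,nnl] -> 7 lines: thx laj zedc nnl ypdf rmwa jpos
Hunk 2: at line 1 remove [laj,zedc,nnl] add [rzetr,mkkmv] -> 6 lines: thx rzetr mkkmv ypdf rmwa jpos
Hunk 3: at line 2 remove [mkkmv] add [wzkip,gjl] -> 7 lines: thx rzetr wzkip gjl ypdf rmwa jpos
Hunk 4: at line 3 remove [gjl,ypdf,rmwa] add [dabo] -> 5 lines: thx rzetr wzkip dabo jpos
Hunk 5: at line 1 remove [wzkip] add [tne,rgr] -> 6 lines: thx rzetr tne rgr dabo jpos
Final line count: 6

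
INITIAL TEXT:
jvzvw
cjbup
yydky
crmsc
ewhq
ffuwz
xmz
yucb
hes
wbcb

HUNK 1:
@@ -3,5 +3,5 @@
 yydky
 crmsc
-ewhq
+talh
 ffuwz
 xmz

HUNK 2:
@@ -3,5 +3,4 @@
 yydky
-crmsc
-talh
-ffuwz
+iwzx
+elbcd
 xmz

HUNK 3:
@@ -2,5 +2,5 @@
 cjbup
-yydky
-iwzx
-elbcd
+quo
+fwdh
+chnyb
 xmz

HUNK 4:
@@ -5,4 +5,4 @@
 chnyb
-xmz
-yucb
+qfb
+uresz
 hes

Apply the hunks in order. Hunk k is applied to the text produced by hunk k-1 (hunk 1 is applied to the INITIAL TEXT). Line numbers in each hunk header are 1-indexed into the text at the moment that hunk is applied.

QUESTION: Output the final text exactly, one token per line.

Answer: jvzvw
cjbup
quo
fwdh
chnyb
qfb
uresz
hes
wbcb

Derivation:
Hunk 1: at line 3 remove [ewhq] add [talh] -> 10 lines: jvzvw cjbup yydky crmsc talh ffuwz xmz yucb hes wbcb
Hunk 2: at line 3 remove [crmsc,talh,ffuwz] add [iwzx,elbcd] -> 9 lines: jvzvw cjbup yydky iwzx elbcd xmz yucb hes wbcb
Hunk 3: at line 2 remove [yydky,iwzx,elbcd] add [quo,fwdh,chnyb] -> 9 lines: jvzvw cjbup quo fwdh chnyb xmz yucb hes wbcb
Hunk 4: at line 5 remove [xmz,yucb] add [qfb,uresz] -> 9 lines: jvzvw cjbup quo fwdh chnyb qfb uresz hes wbcb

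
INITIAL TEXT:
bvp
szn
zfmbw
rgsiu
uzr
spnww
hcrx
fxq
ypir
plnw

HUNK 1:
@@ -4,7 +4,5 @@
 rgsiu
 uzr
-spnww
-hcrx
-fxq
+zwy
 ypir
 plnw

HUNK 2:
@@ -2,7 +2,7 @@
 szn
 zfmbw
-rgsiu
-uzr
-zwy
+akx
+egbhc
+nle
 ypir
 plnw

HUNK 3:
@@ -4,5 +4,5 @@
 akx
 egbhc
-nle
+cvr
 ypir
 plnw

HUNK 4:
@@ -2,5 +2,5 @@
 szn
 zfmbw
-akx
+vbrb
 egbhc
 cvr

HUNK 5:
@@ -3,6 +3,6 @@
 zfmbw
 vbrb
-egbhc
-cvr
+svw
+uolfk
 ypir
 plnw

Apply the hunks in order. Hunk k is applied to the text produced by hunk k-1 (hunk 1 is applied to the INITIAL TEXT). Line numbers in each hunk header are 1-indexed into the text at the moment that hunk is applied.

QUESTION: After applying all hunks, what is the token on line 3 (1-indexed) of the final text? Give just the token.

Answer: zfmbw

Derivation:
Hunk 1: at line 4 remove [spnww,hcrx,fxq] add [zwy] -> 8 lines: bvp szn zfmbw rgsiu uzr zwy ypir plnw
Hunk 2: at line 2 remove [rgsiu,uzr,zwy] add [akx,egbhc,nle] -> 8 lines: bvp szn zfmbw akx egbhc nle ypir plnw
Hunk 3: at line 4 remove [nle] add [cvr] -> 8 lines: bvp szn zfmbw akx egbhc cvr ypir plnw
Hunk 4: at line 2 remove [akx] add [vbrb] -> 8 lines: bvp szn zfmbw vbrb egbhc cvr ypir plnw
Hunk 5: at line 3 remove [egbhc,cvr] add [svw,uolfk] -> 8 lines: bvp szn zfmbw vbrb svw uolfk ypir plnw
Final line 3: zfmbw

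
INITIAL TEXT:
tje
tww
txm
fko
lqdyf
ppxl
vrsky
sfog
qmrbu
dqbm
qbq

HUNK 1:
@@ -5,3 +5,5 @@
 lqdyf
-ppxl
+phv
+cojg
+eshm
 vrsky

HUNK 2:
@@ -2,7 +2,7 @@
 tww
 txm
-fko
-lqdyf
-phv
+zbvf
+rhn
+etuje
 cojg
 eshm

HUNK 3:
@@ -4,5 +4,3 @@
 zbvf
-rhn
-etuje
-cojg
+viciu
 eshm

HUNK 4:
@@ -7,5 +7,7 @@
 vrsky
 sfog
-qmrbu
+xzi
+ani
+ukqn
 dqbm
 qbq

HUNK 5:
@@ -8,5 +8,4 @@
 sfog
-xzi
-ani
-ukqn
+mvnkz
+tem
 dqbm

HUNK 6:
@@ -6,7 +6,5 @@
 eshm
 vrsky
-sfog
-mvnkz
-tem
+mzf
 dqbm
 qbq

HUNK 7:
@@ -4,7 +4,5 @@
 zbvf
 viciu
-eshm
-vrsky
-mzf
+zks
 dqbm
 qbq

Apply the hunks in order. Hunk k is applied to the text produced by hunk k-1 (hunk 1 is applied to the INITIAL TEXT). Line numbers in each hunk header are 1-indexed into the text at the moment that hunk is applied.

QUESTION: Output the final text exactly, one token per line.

Answer: tje
tww
txm
zbvf
viciu
zks
dqbm
qbq

Derivation:
Hunk 1: at line 5 remove [ppxl] add [phv,cojg,eshm] -> 13 lines: tje tww txm fko lqdyf phv cojg eshm vrsky sfog qmrbu dqbm qbq
Hunk 2: at line 2 remove [fko,lqdyf,phv] add [zbvf,rhn,etuje] -> 13 lines: tje tww txm zbvf rhn etuje cojg eshm vrsky sfog qmrbu dqbm qbq
Hunk 3: at line 4 remove [rhn,etuje,cojg] add [viciu] -> 11 lines: tje tww txm zbvf viciu eshm vrsky sfog qmrbu dqbm qbq
Hunk 4: at line 7 remove [qmrbu] add [xzi,ani,ukqn] -> 13 lines: tje tww txm zbvf viciu eshm vrsky sfog xzi ani ukqn dqbm qbq
Hunk 5: at line 8 remove [xzi,ani,ukqn] add [mvnkz,tem] -> 12 lines: tje tww txm zbvf viciu eshm vrsky sfog mvnkz tem dqbm qbq
Hunk 6: at line 6 remove [sfog,mvnkz,tem] add [mzf] -> 10 lines: tje tww txm zbvf viciu eshm vrsky mzf dqbm qbq
Hunk 7: at line 4 remove [eshm,vrsky,mzf] add [zks] -> 8 lines: tje tww txm zbvf viciu zks dqbm qbq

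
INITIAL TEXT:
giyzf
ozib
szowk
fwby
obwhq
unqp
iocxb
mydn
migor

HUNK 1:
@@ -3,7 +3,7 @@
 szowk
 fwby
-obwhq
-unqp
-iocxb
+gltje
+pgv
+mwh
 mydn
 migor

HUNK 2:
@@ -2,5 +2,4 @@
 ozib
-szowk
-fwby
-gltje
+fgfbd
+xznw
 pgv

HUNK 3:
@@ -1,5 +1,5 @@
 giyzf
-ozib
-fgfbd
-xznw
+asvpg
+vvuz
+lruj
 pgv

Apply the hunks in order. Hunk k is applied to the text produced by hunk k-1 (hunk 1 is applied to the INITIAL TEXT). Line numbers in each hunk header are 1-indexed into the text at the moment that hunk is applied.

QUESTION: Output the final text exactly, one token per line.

Hunk 1: at line 3 remove [obwhq,unqp,iocxb] add [gltje,pgv,mwh] -> 9 lines: giyzf ozib szowk fwby gltje pgv mwh mydn migor
Hunk 2: at line 2 remove [szowk,fwby,gltje] add [fgfbd,xznw] -> 8 lines: giyzf ozib fgfbd xznw pgv mwh mydn migor
Hunk 3: at line 1 remove [ozib,fgfbd,xznw] add [asvpg,vvuz,lruj] -> 8 lines: giyzf asvpg vvuz lruj pgv mwh mydn migor

Answer: giyzf
asvpg
vvuz
lruj
pgv
mwh
mydn
migor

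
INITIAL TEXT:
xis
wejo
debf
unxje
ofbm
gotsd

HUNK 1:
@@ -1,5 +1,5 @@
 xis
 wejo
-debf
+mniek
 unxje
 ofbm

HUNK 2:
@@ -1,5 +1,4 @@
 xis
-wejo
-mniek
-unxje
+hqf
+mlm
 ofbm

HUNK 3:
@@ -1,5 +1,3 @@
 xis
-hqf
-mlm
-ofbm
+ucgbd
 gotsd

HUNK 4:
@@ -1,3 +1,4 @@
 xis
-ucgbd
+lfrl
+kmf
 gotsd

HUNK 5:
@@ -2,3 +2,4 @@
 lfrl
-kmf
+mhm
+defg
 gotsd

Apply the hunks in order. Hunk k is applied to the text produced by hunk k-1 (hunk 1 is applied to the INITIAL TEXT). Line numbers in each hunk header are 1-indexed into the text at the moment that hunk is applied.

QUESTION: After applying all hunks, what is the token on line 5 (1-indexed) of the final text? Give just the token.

Answer: gotsd

Derivation:
Hunk 1: at line 1 remove [debf] add [mniek] -> 6 lines: xis wejo mniek unxje ofbm gotsd
Hunk 2: at line 1 remove [wejo,mniek,unxje] add [hqf,mlm] -> 5 lines: xis hqf mlm ofbm gotsd
Hunk 3: at line 1 remove [hqf,mlm,ofbm] add [ucgbd] -> 3 lines: xis ucgbd gotsd
Hunk 4: at line 1 remove [ucgbd] add [lfrl,kmf] -> 4 lines: xis lfrl kmf gotsd
Hunk 5: at line 2 remove [kmf] add [mhm,defg] -> 5 lines: xis lfrl mhm defg gotsd
Final line 5: gotsd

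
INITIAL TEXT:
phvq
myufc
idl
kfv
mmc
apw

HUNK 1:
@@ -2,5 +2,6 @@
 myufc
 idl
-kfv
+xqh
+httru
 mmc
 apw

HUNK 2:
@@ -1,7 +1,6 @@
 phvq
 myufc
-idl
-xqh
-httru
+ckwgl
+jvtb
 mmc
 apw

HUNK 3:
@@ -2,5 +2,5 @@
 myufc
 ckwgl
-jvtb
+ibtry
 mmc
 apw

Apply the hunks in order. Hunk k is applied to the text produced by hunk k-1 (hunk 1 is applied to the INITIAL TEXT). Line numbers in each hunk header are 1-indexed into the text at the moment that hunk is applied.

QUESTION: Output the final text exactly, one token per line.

Hunk 1: at line 2 remove [kfv] add [xqh,httru] -> 7 lines: phvq myufc idl xqh httru mmc apw
Hunk 2: at line 1 remove [idl,xqh,httru] add [ckwgl,jvtb] -> 6 lines: phvq myufc ckwgl jvtb mmc apw
Hunk 3: at line 2 remove [jvtb] add [ibtry] -> 6 lines: phvq myufc ckwgl ibtry mmc apw

Answer: phvq
myufc
ckwgl
ibtry
mmc
apw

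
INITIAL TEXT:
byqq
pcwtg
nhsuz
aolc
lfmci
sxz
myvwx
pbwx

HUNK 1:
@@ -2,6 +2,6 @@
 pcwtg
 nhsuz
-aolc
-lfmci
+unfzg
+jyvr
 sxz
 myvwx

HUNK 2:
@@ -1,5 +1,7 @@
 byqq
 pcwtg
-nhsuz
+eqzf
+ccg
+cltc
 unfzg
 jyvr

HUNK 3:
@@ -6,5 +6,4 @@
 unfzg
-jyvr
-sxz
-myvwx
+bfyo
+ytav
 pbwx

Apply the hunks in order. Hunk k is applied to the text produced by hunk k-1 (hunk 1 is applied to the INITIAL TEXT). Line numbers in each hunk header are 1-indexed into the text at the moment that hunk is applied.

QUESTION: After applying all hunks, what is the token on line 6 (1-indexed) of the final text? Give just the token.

Hunk 1: at line 2 remove [aolc,lfmci] add [unfzg,jyvr] -> 8 lines: byqq pcwtg nhsuz unfzg jyvr sxz myvwx pbwx
Hunk 2: at line 1 remove [nhsuz] add [eqzf,ccg,cltc] -> 10 lines: byqq pcwtg eqzf ccg cltc unfzg jyvr sxz myvwx pbwx
Hunk 3: at line 6 remove [jyvr,sxz,myvwx] add [bfyo,ytav] -> 9 lines: byqq pcwtg eqzf ccg cltc unfzg bfyo ytav pbwx
Final line 6: unfzg

Answer: unfzg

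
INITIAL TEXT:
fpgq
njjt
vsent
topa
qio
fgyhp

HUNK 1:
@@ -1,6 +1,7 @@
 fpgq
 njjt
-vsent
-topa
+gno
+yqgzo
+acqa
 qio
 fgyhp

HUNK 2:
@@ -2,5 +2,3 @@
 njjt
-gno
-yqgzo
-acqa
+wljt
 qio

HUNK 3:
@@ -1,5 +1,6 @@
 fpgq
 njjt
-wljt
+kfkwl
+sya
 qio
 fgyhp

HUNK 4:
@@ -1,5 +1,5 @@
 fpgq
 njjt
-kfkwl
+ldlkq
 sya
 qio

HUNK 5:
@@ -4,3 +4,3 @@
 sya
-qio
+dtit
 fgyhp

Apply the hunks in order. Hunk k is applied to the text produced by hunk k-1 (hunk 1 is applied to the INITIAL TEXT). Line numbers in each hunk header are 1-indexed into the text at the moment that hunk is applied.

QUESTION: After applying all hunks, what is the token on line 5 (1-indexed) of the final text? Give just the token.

Hunk 1: at line 1 remove [vsent,topa] add [gno,yqgzo,acqa] -> 7 lines: fpgq njjt gno yqgzo acqa qio fgyhp
Hunk 2: at line 2 remove [gno,yqgzo,acqa] add [wljt] -> 5 lines: fpgq njjt wljt qio fgyhp
Hunk 3: at line 1 remove [wljt] add [kfkwl,sya] -> 6 lines: fpgq njjt kfkwl sya qio fgyhp
Hunk 4: at line 1 remove [kfkwl] add [ldlkq] -> 6 lines: fpgq njjt ldlkq sya qio fgyhp
Hunk 5: at line 4 remove [qio] add [dtit] -> 6 lines: fpgq njjt ldlkq sya dtit fgyhp
Final line 5: dtit

Answer: dtit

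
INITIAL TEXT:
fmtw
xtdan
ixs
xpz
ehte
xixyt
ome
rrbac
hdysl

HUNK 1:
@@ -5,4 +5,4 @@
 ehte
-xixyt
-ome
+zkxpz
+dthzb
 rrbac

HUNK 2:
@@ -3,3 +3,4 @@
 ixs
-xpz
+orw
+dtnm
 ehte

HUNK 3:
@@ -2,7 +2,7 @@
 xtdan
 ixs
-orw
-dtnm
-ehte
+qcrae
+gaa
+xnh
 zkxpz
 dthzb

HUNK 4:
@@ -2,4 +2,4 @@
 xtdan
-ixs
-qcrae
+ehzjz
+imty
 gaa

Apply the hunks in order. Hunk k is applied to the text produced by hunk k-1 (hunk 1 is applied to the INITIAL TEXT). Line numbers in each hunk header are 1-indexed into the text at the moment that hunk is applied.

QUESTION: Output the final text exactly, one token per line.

Hunk 1: at line 5 remove [xixyt,ome] add [zkxpz,dthzb] -> 9 lines: fmtw xtdan ixs xpz ehte zkxpz dthzb rrbac hdysl
Hunk 2: at line 3 remove [xpz] add [orw,dtnm] -> 10 lines: fmtw xtdan ixs orw dtnm ehte zkxpz dthzb rrbac hdysl
Hunk 3: at line 2 remove [orw,dtnm,ehte] add [qcrae,gaa,xnh] -> 10 lines: fmtw xtdan ixs qcrae gaa xnh zkxpz dthzb rrbac hdysl
Hunk 4: at line 2 remove [ixs,qcrae] add [ehzjz,imty] -> 10 lines: fmtw xtdan ehzjz imty gaa xnh zkxpz dthzb rrbac hdysl

Answer: fmtw
xtdan
ehzjz
imty
gaa
xnh
zkxpz
dthzb
rrbac
hdysl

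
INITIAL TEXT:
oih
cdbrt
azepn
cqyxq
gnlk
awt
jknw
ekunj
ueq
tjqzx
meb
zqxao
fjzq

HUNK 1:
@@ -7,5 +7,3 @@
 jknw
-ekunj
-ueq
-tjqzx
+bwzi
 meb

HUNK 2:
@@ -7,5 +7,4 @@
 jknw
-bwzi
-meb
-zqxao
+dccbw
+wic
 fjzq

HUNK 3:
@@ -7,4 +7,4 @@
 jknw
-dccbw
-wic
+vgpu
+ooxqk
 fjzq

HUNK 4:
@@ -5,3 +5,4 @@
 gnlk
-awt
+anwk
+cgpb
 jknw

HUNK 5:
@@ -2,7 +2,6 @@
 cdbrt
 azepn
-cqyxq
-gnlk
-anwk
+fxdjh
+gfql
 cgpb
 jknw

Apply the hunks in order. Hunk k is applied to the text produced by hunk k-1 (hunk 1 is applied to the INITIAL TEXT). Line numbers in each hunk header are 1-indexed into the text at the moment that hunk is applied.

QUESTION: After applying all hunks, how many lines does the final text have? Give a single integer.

Answer: 10

Derivation:
Hunk 1: at line 7 remove [ekunj,ueq,tjqzx] add [bwzi] -> 11 lines: oih cdbrt azepn cqyxq gnlk awt jknw bwzi meb zqxao fjzq
Hunk 2: at line 7 remove [bwzi,meb,zqxao] add [dccbw,wic] -> 10 lines: oih cdbrt azepn cqyxq gnlk awt jknw dccbw wic fjzq
Hunk 3: at line 7 remove [dccbw,wic] add [vgpu,ooxqk] -> 10 lines: oih cdbrt azepn cqyxq gnlk awt jknw vgpu ooxqk fjzq
Hunk 4: at line 5 remove [awt] add [anwk,cgpb] -> 11 lines: oih cdbrt azepn cqyxq gnlk anwk cgpb jknw vgpu ooxqk fjzq
Hunk 5: at line 2 remove [cqyxq,gnlk,anwk] add [fxdjh,gfql] -> 10 lines: oih cdbrt azepn fxdjh gfql cgpb jknw vgpu ooxqk fjzq
Final line count: 10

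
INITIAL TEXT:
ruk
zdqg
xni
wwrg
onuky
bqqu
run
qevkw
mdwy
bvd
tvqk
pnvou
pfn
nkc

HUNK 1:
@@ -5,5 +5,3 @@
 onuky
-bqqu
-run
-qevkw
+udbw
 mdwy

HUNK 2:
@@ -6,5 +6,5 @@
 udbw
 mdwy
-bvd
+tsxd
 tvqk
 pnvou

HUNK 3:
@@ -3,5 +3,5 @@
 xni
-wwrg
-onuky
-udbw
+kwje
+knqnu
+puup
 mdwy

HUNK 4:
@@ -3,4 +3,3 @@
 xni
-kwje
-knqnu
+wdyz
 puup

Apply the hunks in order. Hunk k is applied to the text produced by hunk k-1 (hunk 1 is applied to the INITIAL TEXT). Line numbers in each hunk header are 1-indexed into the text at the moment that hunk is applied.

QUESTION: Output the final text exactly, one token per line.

Answer: ruk
zdqg
xni
wdyz
puup
mdwy
tsxd
tvqk
pnvou
pfn
nkc

Derivation:
Hunk 1: at line 5 remove [bqqu,run,qevkw] add [udbw] -> 12 lines: ruk zdqg xni wwrg onuky udbw mdwy bvd tvqk pnvou pfn nkc
Hunk 2: at line 6 remove [bvd] add [tsxd] -> 12 lines: ruk zdqg xni wwrg onuky udbw mdwy tsxd tvqk pnvou pfn nkc
Hunk 3: at line 3 remove [wwrg,onuky,udbw] add [kwje,knqnu,puup] -> 12 lines: ruk zdqg xni kwje knqnu puup mdwy tsxd tvqk pnvou pfn nkc
Hunk 4: at line 3 remove [kwje,knqnu] add [wdyz] -> 11 lines: ruk zdqg xni wdyz puup mdwy tsxd tvqk pnvou pfn nkc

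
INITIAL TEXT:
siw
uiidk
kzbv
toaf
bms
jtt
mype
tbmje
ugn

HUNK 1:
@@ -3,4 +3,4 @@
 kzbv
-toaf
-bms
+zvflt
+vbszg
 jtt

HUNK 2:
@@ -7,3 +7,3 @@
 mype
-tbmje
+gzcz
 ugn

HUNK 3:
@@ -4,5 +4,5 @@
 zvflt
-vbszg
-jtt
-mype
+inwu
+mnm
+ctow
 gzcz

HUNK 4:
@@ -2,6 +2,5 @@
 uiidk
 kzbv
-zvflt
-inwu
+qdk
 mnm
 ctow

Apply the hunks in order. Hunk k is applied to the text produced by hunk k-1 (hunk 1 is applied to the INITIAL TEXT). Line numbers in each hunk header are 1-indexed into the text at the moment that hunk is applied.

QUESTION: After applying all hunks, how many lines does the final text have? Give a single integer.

Answer: 8

Derivation:
Hunk 1: at line 3 remove [toaf,bms] add [zvflt,vbszg] -> 9 lines: siw uiidk kzbv zvflt vbszg jtt mype tbmje ugn
Hunk 2: at line 7 remove [tbmje] add [gzcz] -> 9 lines: siw uiidk kzbv zvflt vbszg jtt mype gzcz ugn
Hunk 3: at line 4 remove [vbszg,jtt,mype] add [inwu,mnm,ctow] -> 9 lines: siw uiidk kzbv zvflt inwu mnm ctow gzcz ugn
Hunk 4: at line 2 remove [zvflt,inwu] add [qdk] -> 8 lines: siw uiidk kzbv qdk mnm ctow gzcz ugn
Final line count: 8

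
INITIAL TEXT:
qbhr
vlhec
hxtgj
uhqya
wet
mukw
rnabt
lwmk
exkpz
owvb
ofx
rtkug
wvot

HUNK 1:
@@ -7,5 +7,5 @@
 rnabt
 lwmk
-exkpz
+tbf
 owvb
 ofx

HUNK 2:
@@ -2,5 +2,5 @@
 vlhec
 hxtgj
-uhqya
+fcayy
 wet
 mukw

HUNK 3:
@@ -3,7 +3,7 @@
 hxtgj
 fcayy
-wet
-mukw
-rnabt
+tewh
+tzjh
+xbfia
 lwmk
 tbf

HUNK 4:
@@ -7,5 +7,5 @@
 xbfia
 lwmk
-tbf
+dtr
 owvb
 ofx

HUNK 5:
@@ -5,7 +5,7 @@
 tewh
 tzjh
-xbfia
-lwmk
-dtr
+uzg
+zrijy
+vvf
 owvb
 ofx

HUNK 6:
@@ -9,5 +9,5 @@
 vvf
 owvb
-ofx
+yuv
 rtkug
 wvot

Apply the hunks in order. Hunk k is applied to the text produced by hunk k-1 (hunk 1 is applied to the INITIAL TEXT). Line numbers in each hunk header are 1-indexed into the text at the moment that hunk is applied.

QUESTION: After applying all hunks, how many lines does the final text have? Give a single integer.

Hunk 1: at line 7 remove [exkpz] add [tbf] -> 13 lines: qbhr vlhec hxtgj uhqya wet mukw rnabt lwmk tbf owvb ofx rtkug wvot
Hunk 2: at line 2 remove [uhqya] add [fcayy] -> 13 lines: qbhr vlhec hxtgj fcayy wet mukw rnabt lwmk tbf owvb ofx rtkug wvot
Hunk 3: at line 3 remove [wet,mukw,rnabt] add [tewh,tzjh,xbfia] -> 13 lines: qbhr vlhec hxtgj fcayy tewh tzjh xbfia lwmk tbf owvb ofx rtkug wvot
Hunk 4: at line 7 remove [tbf] add [dtr] -> 13 lines: qbhr vlhec hxtgj fcayy tewh tzjh xbfia lwmk dtr owvb ofx rtkug wvot
Hunk 5: at line 5 remove [xbfia,lwmk,dtr] add [uzg,zrijy,vvf] -> 13 lines: qbhr vlhec hxtgj fcayy tewh tzjh uzg zrijy vvf owvb ofx rtkug wvot
Hunk 6: at line 9 remove [ofx] add [yuv] -> 13 lines: qbhr vlhec hxtgj fcayy tewh tzjh uzg zrijy vvf owvb yuv rtkug wvot
Final line count: 13

Answer: 13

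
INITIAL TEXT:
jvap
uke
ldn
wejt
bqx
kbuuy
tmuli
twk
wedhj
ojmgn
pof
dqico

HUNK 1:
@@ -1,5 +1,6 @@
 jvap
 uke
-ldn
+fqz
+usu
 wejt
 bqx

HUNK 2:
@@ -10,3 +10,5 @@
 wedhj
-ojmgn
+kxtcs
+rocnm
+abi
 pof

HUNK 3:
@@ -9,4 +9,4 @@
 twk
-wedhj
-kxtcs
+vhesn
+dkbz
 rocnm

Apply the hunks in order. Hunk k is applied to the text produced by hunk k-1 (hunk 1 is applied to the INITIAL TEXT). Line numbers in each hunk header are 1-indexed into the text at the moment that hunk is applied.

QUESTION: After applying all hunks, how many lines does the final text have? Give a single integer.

Hunk 1: at line 1 remove [ldn] add [fqz,usu] -> 13 lines: jvap uke fqz usu wejt bqx kbuuy tmuli twk wedhj ojmgn pof dqico
Hunk 2: at line 10 remove [ojmgn] add [kxtcs,rocnm,abi] -> 15 lines: jvap uke fqz usu wejt bqx kbuuy tmuli twk wedhj kxtcs rocnm abi pof dqico
Hunk 3: at line 9 remove [wedhj,kxtcs] add [vhesn,dkbz] -> 15 lines: jvap uke fqz usu wejt bqx kbuuy tmuli twk vhesn dkbz rocnm abi pof dqico
Final line count: 15

Answer: 15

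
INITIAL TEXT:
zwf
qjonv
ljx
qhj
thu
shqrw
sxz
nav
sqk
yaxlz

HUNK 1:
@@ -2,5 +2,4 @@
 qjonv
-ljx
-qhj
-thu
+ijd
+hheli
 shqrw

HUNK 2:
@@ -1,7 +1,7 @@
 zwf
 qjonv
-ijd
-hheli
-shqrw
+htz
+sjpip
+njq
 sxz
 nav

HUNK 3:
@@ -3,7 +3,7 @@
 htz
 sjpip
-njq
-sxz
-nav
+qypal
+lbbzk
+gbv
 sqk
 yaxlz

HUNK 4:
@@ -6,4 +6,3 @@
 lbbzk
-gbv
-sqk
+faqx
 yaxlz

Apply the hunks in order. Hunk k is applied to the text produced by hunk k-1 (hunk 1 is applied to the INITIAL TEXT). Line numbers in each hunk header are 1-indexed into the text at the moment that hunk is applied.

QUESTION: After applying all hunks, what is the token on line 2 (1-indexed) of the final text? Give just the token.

Hunk 1: at line 2 remove [ljx,qhj,thu] add [ijd,hheli] -> 9 lines: zwf qjonv ijd hheli shqrw sxz nav sqk yaxlz
Hunk 2: at line 1 remove [ijd,hheli,shqrw] add [htz,sjpip,njq] -> 9 lines: zwf qjonv htz sjpip njq sxz nav sqk yaxlz
Hunk 3: at line 3 remove [njq,sxz,nav] add [qypal,lbbzk,gbv] -> 9 lines: zwf qjonv htz sjpip qypal lbbzk gbv sqk yaxlz
Hunk 4: at line 6 remove [gbv,sqk] add [faqx] -> 8 lines: zwf qjonv htz sjpip qypal lbbzk faqx yaxlz
Final line 2: qjonv

Answer: qjonv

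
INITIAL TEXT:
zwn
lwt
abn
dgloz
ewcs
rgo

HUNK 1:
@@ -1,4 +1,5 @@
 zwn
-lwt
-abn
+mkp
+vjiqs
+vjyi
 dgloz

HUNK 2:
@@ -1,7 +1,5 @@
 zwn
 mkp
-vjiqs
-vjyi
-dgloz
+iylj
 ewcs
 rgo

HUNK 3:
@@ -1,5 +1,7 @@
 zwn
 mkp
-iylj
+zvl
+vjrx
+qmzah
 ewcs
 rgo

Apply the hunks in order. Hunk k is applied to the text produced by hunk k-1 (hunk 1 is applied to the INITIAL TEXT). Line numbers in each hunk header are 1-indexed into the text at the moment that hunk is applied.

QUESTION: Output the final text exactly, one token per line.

Hunk 1: at line 1 remove [lwt,abn] add [mkp,vjiqs,vjyi] -> 7 lines: zwn mkp vjiqs vjyi dgloz ewcs rgo
Hunk 2: at line 1 remove [vjiqs,vjyi,dgloz] add [iylj] -> 5 lines: zwn mkp iylj ewcs rgo
Hunk 3: at line 1 remove [iylj] add [zvl,vjrx,qmzah] -> 7 lines: zwn mkp zvl vjrx qmzah ewcs rgo

Answer: zwn
mkp
zvl
vjrx
qmzah
ewcs
rgo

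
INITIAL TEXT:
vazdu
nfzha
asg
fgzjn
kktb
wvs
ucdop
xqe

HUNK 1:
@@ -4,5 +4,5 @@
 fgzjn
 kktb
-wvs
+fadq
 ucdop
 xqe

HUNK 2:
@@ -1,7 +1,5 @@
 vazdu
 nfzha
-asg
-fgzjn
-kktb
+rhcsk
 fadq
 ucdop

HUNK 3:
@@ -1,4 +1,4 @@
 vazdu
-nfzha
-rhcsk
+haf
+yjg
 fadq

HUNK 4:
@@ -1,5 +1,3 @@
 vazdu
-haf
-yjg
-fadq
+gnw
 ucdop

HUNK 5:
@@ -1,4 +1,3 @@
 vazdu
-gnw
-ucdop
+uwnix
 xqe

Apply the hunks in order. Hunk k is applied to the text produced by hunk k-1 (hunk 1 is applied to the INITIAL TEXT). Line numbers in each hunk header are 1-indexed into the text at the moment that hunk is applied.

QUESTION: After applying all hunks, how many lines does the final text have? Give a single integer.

Answer: 3

Derivation:
Hunk 1: at line 4 remove [wvs] add [fadq] -> 8 lines: vazdu nfzha asg fgzjn kktb fadq ucdop xqe
Hunk 2: at line 1 remove [asg,fgzjn,kktb] add [rhcsk] -> 6 lines: vazdu nfzha rhcsk fadq ucdop xqe
Hunk 3: at line 1 remove [nfzha,rhcsk] add [haf,yjg] -> 6 lines: vazdu haf yjg fadq ucdop xqe
Hunk 4: at line 1 remove [haf,yjg,fadq] add [gnw] -> 4 lines: vazdu gnw ucdop xqe
Hunk 5: at line 1 remove [gnw,ucdop] add [uwnix] -> 3 lines: vazdu uwnix xqe
Final line count: 3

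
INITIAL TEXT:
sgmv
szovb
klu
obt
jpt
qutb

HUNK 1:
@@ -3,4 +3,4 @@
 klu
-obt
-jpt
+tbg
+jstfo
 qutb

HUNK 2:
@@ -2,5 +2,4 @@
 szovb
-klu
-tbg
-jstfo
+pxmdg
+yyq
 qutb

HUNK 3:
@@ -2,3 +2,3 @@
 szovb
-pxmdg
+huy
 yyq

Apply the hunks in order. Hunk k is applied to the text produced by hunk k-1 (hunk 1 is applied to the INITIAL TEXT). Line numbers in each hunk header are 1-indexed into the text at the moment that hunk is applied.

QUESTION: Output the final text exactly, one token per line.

Answer: sgmv
szovb
huy
yyq
qutb

Derivation:
Hunk 1: at line 3 remove [obt,jpt] add [tbg,jstfo] -> 6 lines: sgmv szovb klu tbg jstfo qutb
Hunk 2: at line 2 remove [klu,tbg,jstfo] add [pxmdg,yyq] -> 5 lines: sgmv szovb pxmdg yyq qutb
Hunk 3: at line 2 remove [pxmdg] add [huy] -> 5 lines: sgmv szovb huy yyq qutb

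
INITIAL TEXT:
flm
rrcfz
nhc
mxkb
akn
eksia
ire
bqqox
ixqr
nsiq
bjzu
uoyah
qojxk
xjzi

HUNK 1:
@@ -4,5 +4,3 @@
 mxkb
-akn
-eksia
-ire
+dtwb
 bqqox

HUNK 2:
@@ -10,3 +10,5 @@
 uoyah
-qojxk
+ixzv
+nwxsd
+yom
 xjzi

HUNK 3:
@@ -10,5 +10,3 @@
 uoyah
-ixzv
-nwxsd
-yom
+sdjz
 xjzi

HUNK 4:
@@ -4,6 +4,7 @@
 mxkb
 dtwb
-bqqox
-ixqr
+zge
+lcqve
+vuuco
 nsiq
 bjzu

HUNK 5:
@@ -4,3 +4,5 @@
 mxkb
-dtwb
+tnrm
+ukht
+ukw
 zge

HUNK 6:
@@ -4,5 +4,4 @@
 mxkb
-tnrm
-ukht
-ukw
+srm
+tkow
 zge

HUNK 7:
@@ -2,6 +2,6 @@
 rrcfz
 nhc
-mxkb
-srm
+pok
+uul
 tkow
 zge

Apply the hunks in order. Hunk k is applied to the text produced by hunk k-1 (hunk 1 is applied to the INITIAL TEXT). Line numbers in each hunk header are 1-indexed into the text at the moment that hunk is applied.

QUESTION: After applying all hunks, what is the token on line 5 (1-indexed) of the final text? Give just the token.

Answer: uul

Derivation:
Hunk 1: at line 4 remove [akn,eksia,ire] add [dtwb] -> 12 lines: flm rrcfz nhc mxkb dtwb bqqox ixqr nsiq bjzu uoyah qojxk xjzi
Hunk 2: at line 10 remove [qojxk] add [ixzv,nwxsd,yom] -> 14 lines: flm rrcfz nhc mxkb dtwb bqqox ixqr nsiq bjzu uoyah ixzv nwxsd yom xjzi
Hunk 3: at line 10 remove [ixzv,nwxsd,yom] add [sdjz] -> 12 lines: flm rrcfz nhc mxkb dtwb bqqox ixqr nsiq bjzu uoyah sdjz xjzi
Hunk 4: at line 4 remove [bqqox,ixqr] add [zge,lcqve,vuuco] -> 13 lines: flm rrcfz nhc mxkb dtwb zge lcqve vuuco nsiq bjzu uoyah sdjz xjzi
Hunk 5: at line 4 remove [dtwb] add [tnrm,ukht,ukw] -> 15 lines: flm rrcfz nhc mxkb tnrm ukht ukw zge lcqve vuuco nsiq bjzu uoyah sdjz xjzi
Hunk 6: at line 4 remove [tnrm,ukht,ukw] add [srm,tkow] -> 14 lines: flm rrcfz nhc mxkb srm tkow zge lcqve vuuco nsiq bjzu uoyah sdjz xjzi
Hunk 7: at line 2 remove [mxkb,srm] add [pok,uul] -> 14 lines: flm rrcfz nhc pok uul tkow zge lcqve vuuco nsiq bjzu uoyah sdjz xjzi
Final line 5: uul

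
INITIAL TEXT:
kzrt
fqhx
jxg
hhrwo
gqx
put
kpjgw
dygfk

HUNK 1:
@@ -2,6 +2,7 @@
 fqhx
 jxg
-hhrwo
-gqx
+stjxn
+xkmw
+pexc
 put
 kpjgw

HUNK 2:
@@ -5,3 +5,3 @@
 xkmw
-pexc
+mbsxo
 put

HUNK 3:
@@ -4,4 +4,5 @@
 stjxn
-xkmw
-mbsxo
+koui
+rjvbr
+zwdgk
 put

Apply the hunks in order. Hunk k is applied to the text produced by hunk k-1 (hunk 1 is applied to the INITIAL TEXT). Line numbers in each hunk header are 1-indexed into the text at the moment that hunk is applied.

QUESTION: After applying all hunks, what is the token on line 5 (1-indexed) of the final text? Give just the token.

Hunk 1: at line 2 remove [hhrwo,gqx] add [stjxn,xkmw,pexc] -> 9 lines: kzrt fqhx jxg stjxn xkmw pexc put kpjgw dygfk
Hunk 2: at line 5 remove [pexc] add [mbsxo] -> 9 lines: kzrt fqhx jxg stjxn xkmw mbsxo put kpjgw dygfk
Hunk 3: at line 4 remove [xkmw,mbsxo] add [koui,rjvbr,zwdgk] -> 10 lines: kzrt fqhx jxg stjxn koui rjvbr zwdgk put kpjgw dygfk
Final line 5: koui

Answer: koui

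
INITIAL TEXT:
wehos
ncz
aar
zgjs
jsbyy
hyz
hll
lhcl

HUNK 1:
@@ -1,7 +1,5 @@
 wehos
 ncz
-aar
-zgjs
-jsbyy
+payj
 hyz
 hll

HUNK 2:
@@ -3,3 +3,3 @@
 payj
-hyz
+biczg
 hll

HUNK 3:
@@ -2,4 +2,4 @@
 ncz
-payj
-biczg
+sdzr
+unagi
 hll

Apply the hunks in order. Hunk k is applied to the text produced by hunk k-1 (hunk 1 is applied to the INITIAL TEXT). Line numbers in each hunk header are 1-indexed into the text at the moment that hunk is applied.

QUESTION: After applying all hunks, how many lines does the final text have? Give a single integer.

Answer: 6

Derivation:
Hunk 1: at line 1 remove [aar,zgjs,jsbyy] add [payj] -> 6 lines: wehos ncz payj hyz hll lhcl
Hunk 2: at line 3 remove [hyz] add [biczg] -> 6 lines: wehos ncz payj biczg hll lhcl
Hunk 3: at line 2 remove [payj,biczg] add [sdzr,unagi] -> 6 lines: wehos ncz sdzr unagi hll lhcl
Final line count: 6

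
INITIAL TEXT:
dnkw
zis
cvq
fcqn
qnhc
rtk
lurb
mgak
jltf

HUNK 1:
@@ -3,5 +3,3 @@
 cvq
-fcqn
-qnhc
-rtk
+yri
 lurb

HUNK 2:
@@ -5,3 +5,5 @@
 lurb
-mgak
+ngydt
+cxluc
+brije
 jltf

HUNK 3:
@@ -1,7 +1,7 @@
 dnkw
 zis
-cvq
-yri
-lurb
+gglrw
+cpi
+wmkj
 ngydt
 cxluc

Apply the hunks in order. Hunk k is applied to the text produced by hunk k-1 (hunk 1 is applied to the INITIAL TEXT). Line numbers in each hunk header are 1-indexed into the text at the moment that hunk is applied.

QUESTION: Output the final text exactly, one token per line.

Hunk 1: at line 3 remove [fcqn,qnhc,rtk] add [yri] -> 7 lines: dnkw zis cvq yri lurb mgak jltf
Hunk 2: at line 5 remove [mgak] add [ngydt,cxluc,brije] -> 9 lines: dnkw zis cvq yri lurb ngydt cxluc brije jltf
Hunk 3: at line 1 remove [cvq,yri,lurb] add [gglrw,cpi,wmkj] -> 9 lines: dnkw zis gglrw cpi wmkj ngydt cxluc brije jltf

Answer: dnkw
zis
gglrw
cpi
wmkj
ngydt
cxluc
brije
jltf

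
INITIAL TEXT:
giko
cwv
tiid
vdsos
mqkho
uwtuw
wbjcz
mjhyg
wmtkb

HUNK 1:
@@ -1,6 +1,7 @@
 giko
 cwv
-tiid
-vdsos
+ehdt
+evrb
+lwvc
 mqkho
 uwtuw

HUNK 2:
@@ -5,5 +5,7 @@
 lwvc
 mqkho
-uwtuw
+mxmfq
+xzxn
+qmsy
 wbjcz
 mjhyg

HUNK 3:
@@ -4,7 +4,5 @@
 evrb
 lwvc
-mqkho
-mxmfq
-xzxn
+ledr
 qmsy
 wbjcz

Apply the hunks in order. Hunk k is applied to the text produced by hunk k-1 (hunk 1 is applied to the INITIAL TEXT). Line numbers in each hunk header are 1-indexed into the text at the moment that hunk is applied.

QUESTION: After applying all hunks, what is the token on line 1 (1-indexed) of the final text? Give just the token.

Answer: giko

Derivation:
Hunk 1: at line 1 remove [tiid,vdsos] add [ehdt,evrb,lwvc] -> 10 lines: giko cwv ehdt evrb lwvc mqkho uwtuw wbjcz mjhyg wmtkb
Hunk 2: at line 5 remove [uwtuw] add [mxmfq,xzxn,qmsy] -> 12 lines: giko cwv ehdt evrb lwvc mqkho mxmfq xzxn qmsy wbjcz mjhyg wmtkb
Hunk 3: at line 4 remove [mqkho,mxmfq,xzxn] add [ledr] -> 10 lines: giko cwv ehdt evrb lwvc ledr qmsy wbjcz mjhyg wmtkb
Final line 1: giko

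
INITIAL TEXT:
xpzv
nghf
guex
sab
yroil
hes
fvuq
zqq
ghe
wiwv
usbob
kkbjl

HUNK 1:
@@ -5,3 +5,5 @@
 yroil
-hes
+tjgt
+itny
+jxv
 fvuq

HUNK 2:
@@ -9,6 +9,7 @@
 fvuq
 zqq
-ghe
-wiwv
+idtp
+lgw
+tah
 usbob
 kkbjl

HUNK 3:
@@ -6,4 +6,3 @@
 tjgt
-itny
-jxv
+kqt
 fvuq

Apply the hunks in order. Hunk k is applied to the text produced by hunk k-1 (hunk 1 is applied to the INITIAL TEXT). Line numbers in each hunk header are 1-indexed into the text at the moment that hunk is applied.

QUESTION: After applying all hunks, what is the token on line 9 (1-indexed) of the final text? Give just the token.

Hunk 1: at line 5 remove [hes] add [tjgt,itny,jxv] -> 14 lines: xpzv nghf guex sab yroil tjgt itny jxv fvuq zqq ghe wiwv usbob kkbjl
Hunk 2: at line 9 remove [ghe,wiwv] add [idtp,lgw,tah] -> 15 lines: xpzv nghf guex sab yroil tjgt itny jxv fvuq zqq idtp lgw tah usbob kkbjl
Hunk 3: at line 6 remove [itny,jxv] add [kqt] -> 14 lines: xpzv nghf guex sab yroil tjgt kqt fvuq zqq idtp lgw tah usbob kkbjl
Final line 9: zqq

Answer: zqq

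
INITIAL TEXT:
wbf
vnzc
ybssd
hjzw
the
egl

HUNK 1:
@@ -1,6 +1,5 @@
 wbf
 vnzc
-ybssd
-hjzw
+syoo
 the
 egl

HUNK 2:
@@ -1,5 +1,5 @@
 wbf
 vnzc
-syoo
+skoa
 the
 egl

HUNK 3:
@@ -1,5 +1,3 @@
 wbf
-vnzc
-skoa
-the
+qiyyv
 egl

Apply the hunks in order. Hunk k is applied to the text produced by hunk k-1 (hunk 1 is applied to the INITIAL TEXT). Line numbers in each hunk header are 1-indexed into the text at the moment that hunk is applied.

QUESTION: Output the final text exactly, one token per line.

Answer: wbf
qiyyv
egl

Derivation:
Hunk 1: at line 1 remove [ybssd,hjzw] add [syoo] -> 5 lines: wbf vnzc syoo the egl
Hunk 2: at line 1 remove [syoo] add [skoa] -> 5 lines: wbf vnzc skoa the egl
Hunk 3: at line 1 remove [vnzc,skoa,the] add [qiyyv] -> 3 lines: wbf qiyyv egl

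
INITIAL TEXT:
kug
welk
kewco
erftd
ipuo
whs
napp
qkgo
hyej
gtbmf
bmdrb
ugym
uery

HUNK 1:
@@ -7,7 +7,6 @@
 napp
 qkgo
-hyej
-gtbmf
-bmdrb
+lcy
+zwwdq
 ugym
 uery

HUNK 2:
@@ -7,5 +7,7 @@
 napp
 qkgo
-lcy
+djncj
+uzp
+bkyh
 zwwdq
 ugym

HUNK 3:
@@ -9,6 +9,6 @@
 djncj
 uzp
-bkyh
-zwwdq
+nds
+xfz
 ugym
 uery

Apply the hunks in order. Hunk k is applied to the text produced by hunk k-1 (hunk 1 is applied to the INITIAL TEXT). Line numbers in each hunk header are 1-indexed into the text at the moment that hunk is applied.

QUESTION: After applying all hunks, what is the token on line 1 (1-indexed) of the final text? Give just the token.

Answer: kug

Derivation:
Hunk 1: at line 7 remove [hyej,gtbmf,bmdrb] add [lcy,zwwdq] -> 12 lines: kug welk kewco erftd ipuo whs napp qkgo lcy zwwdq ugym uery
Hunk 2: at line 7 remove [lcy] add [djncj,uzp,bkyh] -> 14 lines: kug welk kewco erftd ipuo whs napp qkgo djncj uzp bkyh zwwdq ugym uery
Hunk 3: at line 9 remove [bkyh,zwwdq] add [nds,xfz] -> 14 lines: kug welk kewco erftd ipuo whs napp qkgo djncj uzp nds xfz ugym uery
Final line 1: kug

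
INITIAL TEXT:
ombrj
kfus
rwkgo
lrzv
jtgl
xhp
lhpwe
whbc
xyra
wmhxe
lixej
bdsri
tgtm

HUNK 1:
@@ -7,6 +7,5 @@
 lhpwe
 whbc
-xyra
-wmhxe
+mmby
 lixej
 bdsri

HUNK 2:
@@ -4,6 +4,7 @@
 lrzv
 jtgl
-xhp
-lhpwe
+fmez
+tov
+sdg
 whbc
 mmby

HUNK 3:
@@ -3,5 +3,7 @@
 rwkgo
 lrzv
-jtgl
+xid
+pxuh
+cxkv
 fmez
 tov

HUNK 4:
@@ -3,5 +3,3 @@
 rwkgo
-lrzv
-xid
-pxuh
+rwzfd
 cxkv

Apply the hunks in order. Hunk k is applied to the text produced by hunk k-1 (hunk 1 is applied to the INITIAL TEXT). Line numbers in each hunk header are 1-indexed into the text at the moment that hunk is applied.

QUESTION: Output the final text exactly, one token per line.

Answer: ombrj
kfus
rwkgo
rwzfd
cxkv
fmez
tov
sdg
whbc
mmby
lixej
bdsri
tgtm

Derivation:
Hunk 1: at line 7 remove [xyra,wmhxe] add [mmby] -> 12 lines: ombrj kfus rwkgo lrzv jtgl xhp lhpwe whbc mmby lixej bdsri tgtm
Hunk 2: at line 4 remove [xhp,lhpwe] add [fmez,tov,sdg] -> 13 lines: ombrj kfus rwkgo lrzv jtgl fmez tov sdg whbc mmby lixej bdsri tgtm
Hunk 3: at line 3 remove [jtgl] add [xid,pxuh,cxkv] -> 15 lines: ombrj kfus rwkgo lrzv xid pxuh cxkv fmez tov sdg whbc mmby lixej bdsri tgtm
Hunk 4: at line 3 remove [lrzv,xid,pxuh] add [rwzfd] -> 13 lines: ombrj kfus rwkgo rwzfd cxkv fmez tov sdg whbc mmby lixej bdsri tgtm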